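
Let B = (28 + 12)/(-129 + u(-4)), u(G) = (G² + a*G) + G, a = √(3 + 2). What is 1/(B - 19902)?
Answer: -135425499/2695284852578 - 40*√5/1347642426289 ≈ -5.0245e-5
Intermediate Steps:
a = √5 ≈ 2.2361
u(G) = G + G² + G*√5 (u(G) = (G² + √5*G) + G = (G² + G*√5) + G = G + G² + G*√5)
B = 40/(-117 - 4*√5) (B = (28 + 12)/(-129 - 4*(1 - 4 + √5)) = 40/(-129 - 4*(-3 + √5)) = 40/(-129 + (12 - 4*√5)) = 40/(-117 - 4*√5) ≈ -0.31760)
1/(B - 19902) = 1/((-4680/13609 + 160*√5/13609) - 19902) = 1/(-270850998/13609 + 160*√5/13609)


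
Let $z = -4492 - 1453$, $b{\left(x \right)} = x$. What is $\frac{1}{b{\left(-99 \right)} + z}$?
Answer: $- \frac{1}{6044} \approx -0.00016545$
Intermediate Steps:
$z = -5945$ ($z = -4492 - 1453 = -5945$)
$\frac{1}{b{\left(-99 \right)} + z} = \frac{1}{-99 - 5945} = \frac{1}{-6044} = - \frac{1}{6044}$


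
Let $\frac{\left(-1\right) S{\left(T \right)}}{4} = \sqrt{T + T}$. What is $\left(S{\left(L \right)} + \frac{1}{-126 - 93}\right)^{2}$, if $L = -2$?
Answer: $- \frac{3069503}{47961} + \frac{16 i}{219} \approx -64.0 + 0.073059 i$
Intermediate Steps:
$S{\left(T \right)} = - 4 \sqrt{2} \sqrt{T}$ ($S{\left(T \right)} = - 4 \sqrt{T + T} = - 4 \sqrt{2 T} = - 4 \sqrt{2} \sqrt{T}$)
$\left(S{\left(L \right)} + \frac{1}{-126 - 93}\right)^{2} = \left(- 4 \sqrt{2} \sqrt{-2} + \frac{1}{-126 - 93}\right)^{2} = \left(- 4 \sqrt{2} i \sqrt{2} + \frac{1}{-219}\right)^{2} = \left(- 8 i - \frac{1}{219}\right)^{2} = \left(- \frac{1}{219} - 8 i\right)^{2}$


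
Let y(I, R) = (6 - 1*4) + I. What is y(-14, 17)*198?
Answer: -2376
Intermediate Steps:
y(I, R) = 2 + I (y(I, R) = (6 - 4) + I = 2 + I)
y(-14, 17)*198 = (2 - 14)*198 = -12*198 = -2376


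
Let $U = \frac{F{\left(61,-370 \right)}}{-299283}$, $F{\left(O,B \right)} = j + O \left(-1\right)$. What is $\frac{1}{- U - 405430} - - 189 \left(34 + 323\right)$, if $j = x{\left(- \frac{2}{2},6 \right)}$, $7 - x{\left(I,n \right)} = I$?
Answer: $\frac{8187059570571156}{121338306743} \approx 67473.0$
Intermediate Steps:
$x{\left(I,n \right)} = 7 - I$
$j = 8$ ($j = 7 - - \frac{2}{2} = 7 - \left(-2\right) \frac{1}{2} = 7 - -1 = 7 + 1 = 8$)
$F{\left(O,B \right)} = 8 - O$ ($F{\left(O,B \right)} = 8 + O \left(-1\right) = 8 - O$)
$U = \frac{53}{299283}$ ($U = \frac{8 - 61}{-299283} = \left(8 - 61\right) \left(- \frac{1}{299283}\right) = \left(-53\right) \left(- \frac{1}{299283}\right) = \frac{53}{299283} \approx 0.00017709$)
$\frac{1}{- U - 405430} - - 189 \left(34 + 323\right) = \frac{1}{\left(-1\right) \frac{53}{299283} - 405430} - - 189 \left(34 + 323\right) = \frac{1}{- \frac{53}{299283} - 405430} - \left(-189\right) 357 = \frac{1}{- \frac{121338306743}{299283}} - -67473 = - \frac{299283}{121338306743} + 67473 = \frac{8187059570571156}{121338306743}$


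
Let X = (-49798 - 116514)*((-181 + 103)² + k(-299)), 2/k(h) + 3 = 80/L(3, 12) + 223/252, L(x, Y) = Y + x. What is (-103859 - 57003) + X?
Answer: -820818311018/811 ≈ -1.0121e+9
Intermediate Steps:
k(h) = 504/811 (k(h) = 2/(-3 + (80/(12 + 3) + 223/252)) = 2/(-3 + (80/15 + 223*(1/252))) = 2/(-3 + (80*(1/15) + 223/252)) = 2/(-3 + (16/3 + 223/252)) = 2/(-3 + 1567/252) = 2/(811/252) = 2*(252/811) = 504/811)
X = -820687851936/811 (X = (-49798 - 116514)*((-181 + 103)² + 504/811) = -166312*((-78)² + 504/811) = -166312*(6084 + 504/811) = -166312*4934628/811 = -820687851936/811 ≈ -1.0119e+9)
(-103859 - 57003) + X = (-103859 - 57003) - 820687851936/811 = -160862 - 820687851936/811 = -820818311018/811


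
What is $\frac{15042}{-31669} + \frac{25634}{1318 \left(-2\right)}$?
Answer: $- \frac{425726929}{41739742} \approx -10.2$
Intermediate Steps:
$\frac{15042}{-31669} + \frac{25634}{1318 \left(-2\right)} = 15042 \left(- \frac{1}{31669}\right) + \frac{25634}{-2636} = - \frac{15042}{31669} + 25634 \left(- \frac{1}{2636}\right) = - \frac{15042}{31669} - \frac{12817}{1318} = - \frac{425726929}{41739742}$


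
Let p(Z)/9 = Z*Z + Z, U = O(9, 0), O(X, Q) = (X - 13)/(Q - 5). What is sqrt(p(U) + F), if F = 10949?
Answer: sqrt(274049)/5 ≈ 104.70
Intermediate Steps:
O(X, Q) = (-13 + X)/(-5 + Q)
U = 4/5 (U = (-13 + 9)/(-5 + 0) = -4/(-5) = -1/5*(-4) = 4/5 ≈ 0.80000)
p(Z) = 9*Z + 9*Z**2 (p(Z) = 9*(Z*Z + Z) = 9*(Z**2 + Z) = 9*(Z + Z**2) = 9*Z + 9*Z**2)
sqrt(p(U) + F) = sqrt(9*(4/5)*(1 + 4/5) + 10949) = sqrt(9*(4/5)*(9/5) + 10949) = sqrt(324/25 + 10949) = sqrt(274049/25) = sqrt(274049)/5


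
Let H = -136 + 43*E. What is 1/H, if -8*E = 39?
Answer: -8/2765 ≈ -0.0028933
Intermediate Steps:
E = -39/8 (E = -⅛*39 = -39/8 ≈ -4.8750)
H = -2765/8 (H = -136 + 43*(-39/8) = -136 - 1677/8 = -2765/8 ≈ -345.63)
1/H = 1/(-2765/8) = -8/2765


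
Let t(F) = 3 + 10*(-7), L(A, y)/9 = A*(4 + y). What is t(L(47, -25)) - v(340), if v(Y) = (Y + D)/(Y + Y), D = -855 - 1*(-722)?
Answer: -45767/680 ≈ -67.304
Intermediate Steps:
D = -133 (D = -855 + 722 = -133)
L(A, y) = 9*A*(4 + y) (L(A, y) = 9*(A*(4 + y)) = 9*A*(4 + y))
v(Y) = (-133 + Y)/(2*Y) (v(Y) = (Y - 133)/(Y + Y) = (-133 + Y)/((2*Y)) = (-133 + Y)*(1/(2*Y)) = (-133 + Y)/(2*Y))
t(F) = -67 (t(F) = 3 - 70 = -67)
t(L(47, -25)) - v(340) = -67 - (-133 + 340)/(2*340) = -67 - 207/(2*340) = -67 - 1*207/680 = -67 - 207/680 = -45767/680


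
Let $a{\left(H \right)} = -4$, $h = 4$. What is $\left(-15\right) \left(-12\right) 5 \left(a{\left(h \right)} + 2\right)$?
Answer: $-1800$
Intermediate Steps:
$\left(-15\right) \left(-12\right) 5 \left(a{\left(h \right)} + 2\right) = \left(-15\right) \left(-12\right) 5 \left(-4 + 2\right) = 180 \cdot 5 \left(-2\right) = 180 \left(-10\right) = -1800$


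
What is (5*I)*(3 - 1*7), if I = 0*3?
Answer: 0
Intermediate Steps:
I = 0
(5*I)*(3 - 1*7) = (5*0)*(3 - 1*7) = 0*(3 - 7) = 0*(-4) = 0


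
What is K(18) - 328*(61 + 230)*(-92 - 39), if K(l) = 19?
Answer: 12503707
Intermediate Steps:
K(18) - 328*(61 + 230)*(-92 - 39) = 19 - 328*(61 + 230)*(-92 - 39) = 19 - 95448*(-131) = 19 - 328*(-38121) = 19 + 12503688 = 12503707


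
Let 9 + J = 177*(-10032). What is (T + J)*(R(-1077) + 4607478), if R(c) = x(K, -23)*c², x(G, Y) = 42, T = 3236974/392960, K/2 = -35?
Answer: -1162749342346999893/12280 ≈ -9.4686e+13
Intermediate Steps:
K = -70 (K = 2*(-35) = -70)
T = 1618487/196480 (T = 3236974*(1/392960) = 1618487/196480 ≈ 8.2374)
R(c) = 42*c²
J = -1775673 (J = -9 + 177*(-10032) = -9 - 1775664 = -1775673)
(T + J)*(R(-1077) + 4607478) = (1618487/196480 - 1775673)*(42*(-1077)² + 4607478) = -348882612553*(42*1159929 + 4607478)/196480 = -348882612553*(48717018 + 4607478)/196480 = -348882612553/196480*53324496 = -1162749342346999893/12280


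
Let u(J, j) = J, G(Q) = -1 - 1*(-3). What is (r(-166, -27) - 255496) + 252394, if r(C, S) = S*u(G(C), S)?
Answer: -3156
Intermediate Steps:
G(Q) = 2 (G(Q) = -1 + 3 = 2)
r(C, S) = 2*S (r(C, S) = S*2 = 2*S)
(r(-166, -27) - 255496) + 252394 = (2*(-27) - 255496) + 252394 = (-54 - 255496) + 252394 = -255550 + 252394 = -3156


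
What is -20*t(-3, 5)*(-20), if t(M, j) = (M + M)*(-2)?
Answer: 4800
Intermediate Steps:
t(M, j) = -4*M (t(M, j) = (2*M)*(-2) = -4*M)
-20*t(-3, 5)*(-20) = -(-80)*(-3)*(-20) = -20*12*(-20) = -240*(-20) = 4800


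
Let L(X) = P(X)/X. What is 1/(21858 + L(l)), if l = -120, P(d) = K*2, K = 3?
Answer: 20/437159 ≈ 4.5750e-5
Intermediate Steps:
P(d) = 6 (P(d) = 3*2 = 6)
L(X) = 6/X
1/(21858 + L(l)) = 1/(21858 + 6/(-120)) = 1/(21858 + 6*(-1/120)) = 1/(21858 - 1/20) = 1/(437159/20) = 20/437159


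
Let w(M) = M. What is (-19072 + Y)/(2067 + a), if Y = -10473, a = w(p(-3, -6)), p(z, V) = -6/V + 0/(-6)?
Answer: -29545/2068 ≈ -14.287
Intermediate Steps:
p(z, V) = -6/V (p(z, V) = -6/V + 0*(-⅙) = -6/V + 0 = -6/V)
a = 1 (a = -6/(-6) = -6*(-⅙) = 1)
(-19072 + Y)/(2067 + a) = (-19072 - 10473)/(2067 + 1) = -29545/2068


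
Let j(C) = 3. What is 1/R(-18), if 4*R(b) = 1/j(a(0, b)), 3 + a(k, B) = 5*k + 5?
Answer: 12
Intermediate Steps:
a(k, B) = 2 + 5*k (a(k, B) = -3 + (5*k + 5) = -3 + (5 + 5*k) = 2 + 5*k)
R(b) = 1/12 (R(b) = (1/4)/3 = (1/4)*(1/3) = 1/12)
1/R(-18) = 1/(1/12) = 12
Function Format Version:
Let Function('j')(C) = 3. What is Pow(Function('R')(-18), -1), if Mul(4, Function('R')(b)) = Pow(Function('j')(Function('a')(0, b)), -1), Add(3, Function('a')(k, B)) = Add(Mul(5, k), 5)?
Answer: 12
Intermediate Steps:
Function('a')(k, B) = Add(2, Mul(5, k)) (Function('a')(k, B) = Add(-3, Add(Mul(5, k), 5)) = Add(-3, Add(5, Mul(5, k))) = Add(2, Mul(5, k)))
Function('R')(b) = Rational(1, 12) (Function('R')(b) = Mul(Rational(1, 4), Pow(3, -1)) = Mul(Rational(1, 4), Rational(1, 3)) = Rational(1, 12))
Pow(Function('R')(-18), -1) = Pow(Rational(1, 12), -1) = 12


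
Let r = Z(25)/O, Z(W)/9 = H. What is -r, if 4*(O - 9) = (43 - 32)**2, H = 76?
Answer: -2736/157 ≈ -17.427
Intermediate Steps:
Z(W) = 684 (Z(W) = 9*76 = 684)
O = 157/4 (O = 9 + (43 - 32)**2/4 = 9 + (1/4)*11**2 = 9 + (1/4)*121 = 9 + 121/4 = 157/4 ≈ 39.250)
r = 2736/157 (r = 684/(157/4) = 684*(4/157) = 2736/157 ≈ 17.427)
-r = -1*2736/157 = -2736/157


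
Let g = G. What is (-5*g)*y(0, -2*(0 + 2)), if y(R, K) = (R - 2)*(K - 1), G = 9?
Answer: -450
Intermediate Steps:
g = 9
y(R, K) = (-1 + K)*(-2 + R) (y(R, K) = (-2 + R)*(-1 + K) = (-1 + K)*(-2 + R))
(-5*g)*y(0, -2*(0 + 2)) = (-5*9)*(2 - 1*0 - (-4)*(0 + 2) - 2*(0 + 2)*0) = -45*(2 + 0 - (-4)*2 - 2*2*0) = -45*(2 + 0 - 2*(-4) - 4*0) = -45*(2 + 0 + 8 + 0) = -45*10 = -450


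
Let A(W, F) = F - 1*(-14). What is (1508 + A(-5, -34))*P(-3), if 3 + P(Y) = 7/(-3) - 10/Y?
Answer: -2976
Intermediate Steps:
P(Y) = -16/3 - 10/Y (P(Y) = -3 + (7/(-3) - 10/Y) = -3 + (7*(-⅓) - 10/Y) = -3 + (-7/3 - 10/Y) = -16/3 - 10/Y)
A(W, F) = 14 + F (A(W, F) = F + 14 = 14 + F)
(1508 + A(-5, -34))*P(-3) = (1508 + (14 - 34))*(-16/3 - 10/(-3)) = (1508 - 20)*(-16/3 - 10*(-⅓)) = 1488*(-16/3 + 10/3) = 1488*(-2) = -2976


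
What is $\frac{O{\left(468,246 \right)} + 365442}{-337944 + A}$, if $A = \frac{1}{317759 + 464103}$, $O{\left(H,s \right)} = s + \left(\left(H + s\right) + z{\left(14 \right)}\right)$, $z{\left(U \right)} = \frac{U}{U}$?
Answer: $- \frac{286476582386}{264225571727} \approx -1.0842$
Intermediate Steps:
$z{\left(U \right)} = 1$
$O{\left(H,s \right)} = 1 + H + 2 s$ ($O{\left(H,s \right)} = s + \left(\left(H + s\right) + 1\right) = s + \left(1 + H + s\right) = 1 + H + 2 s$)
$A = \frac{1}{781862} \approx 1.279 \cdot 10^{-6}$
$\frac{O{\left(468,246 \right)} + 365442}{-337944 + A} = \frac{\left(1 + 468 + 2 \cdot 246\right) + 365442}{-337944 + \frac{1}{781862}} = \frac{\left(1 + 468 + 492\right) + 365442}{- \frac{264225571727}{781862}} = \left(961 + 365442\right) \left(- \frac{781862}{264225571727}\right) = 366403 \left(- \frac{781862}{264225571727}\right) = - \frac{286476582386}{264225571727}$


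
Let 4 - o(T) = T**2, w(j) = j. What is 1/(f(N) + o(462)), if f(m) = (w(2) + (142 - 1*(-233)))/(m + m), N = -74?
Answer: -148/31589497 ≈ -4.6851e-6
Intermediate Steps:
f(m) = 377/(2*m) (f(m) = (2 + (142 - 1*(-233)))/(m + m) = (2 + (142 + 233))/((2*m)) = (2 + 375)*(1/(2*m)) = 377*(1/(2*m)) = 377/(2*m))
o(T) = 4 - T**2
1/(f(N) + o(462)) = 1/((377/2)/(-74) + (4 - 1*462**2)) = 1/((377/2)*(-1/74) + (4 - 1*213444)) = 1/(-377/148 + (4 - 213444)) = 1/(-377/148 - 213440) = 1/(-31589497/148) = -148/31589497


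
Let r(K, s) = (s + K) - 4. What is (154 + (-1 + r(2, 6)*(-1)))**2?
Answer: 22201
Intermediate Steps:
r(K, s) = -4 + K + s (r(K, s) = (K + s) - 4 = -4 + K + s)
(154 + (-1 + r(2, 6)*(-1)))**2 = (154 + (-1 + (-4 + 2 + 6)*(-1)))**2 = (154 + (-1 + 4*(-1)))**2 = (154 + (-1 - 4))**2 = (154 - 5)**2 = 149**2 = 22201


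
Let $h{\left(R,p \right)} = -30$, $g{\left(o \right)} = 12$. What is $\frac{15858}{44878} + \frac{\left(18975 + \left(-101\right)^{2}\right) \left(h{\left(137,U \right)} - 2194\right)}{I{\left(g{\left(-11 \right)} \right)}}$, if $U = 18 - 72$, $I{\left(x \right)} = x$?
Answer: $- \frac{364002202997}{67317} \approx -5.4073 \cdot 10^{6}$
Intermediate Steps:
$U = -54$
$\frac{15858}{44878} + \frac{\left(18975 + \left(-101\right)^{2}\right) \left(h{\left(137,U \right)} - 2194\right)}{I{\left(g{\left(-11 \right)} \right)}} = \frac{15858}{44878} + \frac{\left(18975 + \left(-101\right)^{2}\right) \left(-30 - 2194\right)}{12} = 15858 \cdot \frac{1}{44878} + \left(18975 + 10201\right) \left(-2224\right) \frac{1}{12} = \frac{7929}{22439} + 29176 \left(-2224\right) \frac{1}{12} = \frac{7929}{22439} - \frac{16221856}{3} = - \frac{364002202997}{67317}$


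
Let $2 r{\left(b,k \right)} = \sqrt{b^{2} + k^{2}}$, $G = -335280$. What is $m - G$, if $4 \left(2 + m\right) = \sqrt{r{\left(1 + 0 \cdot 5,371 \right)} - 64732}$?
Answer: $335278 + \frac{\sqrt{-258928 + 2 \sqrt{137642}}}{8} \approx 3.3528 \cdot 10^{5} + 63.515 i$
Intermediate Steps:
$r{\left(b,k \right)} = \frac{\sqrt{b^{2} + k^{2}}}{2}$
$m = -2 + \frac{\sqrt{-64732 + \frac{\sqrt{137642}}{2}}}{4}$ ($m = -2 + \frac{\sqrt{\frac{\sqrt{\left(1 + 0 \cdot 5\right)^{2} + 371^{2}}}{2} - 64732}}{4} = -2 + \frac{\sqrt{\frac{\sqrt{\left(1 + 0\right)^{2} + 137641}}{2} - 64732}}{4} = -2 + \frac{\sqrt{\frac{\sqrt{1^{2} + 137641}}{2} - 64732}}{4} = -2 + \frac{\sqrt{\frac{\sqrt{1 + 137641}}{2} - 64732}}{4} = -2 + \frac{\sqrt{\frac{\sqrt{137642}}{2} - 64732}}{4} = -2 + \frac{\sqrt{-64732 + \frac{\sqrt{137642}}{2}}}{4} \approx -2.0 + 63.515 i$)
$m - G = \left(-2 + \frac{i \sqrt{258928 - 2 \sqrt{137642}}}{8}\right) - -335280 = \left(-2 + \frac{i \sqrt{258928 - 2 \sqrt{137642}}}{8}\right) + 335280 = 335278 + \frac{i \sqrt{258928 - 2 \sqrt{137642}}}{8}$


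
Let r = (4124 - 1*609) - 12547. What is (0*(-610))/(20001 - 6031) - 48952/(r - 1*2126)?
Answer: 24476/5579 ≈ 4.3872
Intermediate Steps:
r = -9032 (r = (4124 - 609) - 12547 = 3515 - 12547 = -9032)
(0*(-610))/(20001 - 6031) - 48952/(r - 1*2126) = (0*(-610))/(20001 - 6031) - 48952/(-9032 - 1*2126) = 0/13970 - 48952/(-9032 - 2126) = 0*(1/13970) - 48952/(-11158) = 0 - 48952*(-1/11158) = 0 + 24476/5579 = 24476/5579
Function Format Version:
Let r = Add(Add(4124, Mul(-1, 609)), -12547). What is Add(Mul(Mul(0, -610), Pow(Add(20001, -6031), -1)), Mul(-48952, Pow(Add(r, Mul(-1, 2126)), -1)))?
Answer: Rational(24476, 5579) ≈ 4.3872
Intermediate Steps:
r = -9032 (r = Add(Add(4124, -609), -12547) = Add(3515, -12547) = -9032)
Add(Mul(Mul(0, -610), Pow(Add(20001, -6031), -1)), Mul(-48952, Pow(Add(r, Mul(-1, 2126)), -1))) = Add(Mul(Mul(0, -610), Pow(Add(20001, -6031), -1)), Mul(-48952, Pow(Add(-9032, Mul(-1, 2126)), -1))) = Add(Mul(0, Pow(13970, -1)), Mul(-48952, Pow(Add(-9032, -2126), -1))) = Add(Mul(0, Rational(1, 13970)), Mul(-48952, Pow(-11158, -1))) = Add(0, Mul(-48952, Rational(-1, 11158))) = Add(0, Rational(24476, 5579)) = Rational(24476, 5579)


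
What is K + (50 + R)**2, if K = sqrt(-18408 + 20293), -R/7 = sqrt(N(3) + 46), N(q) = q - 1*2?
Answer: 4803 + sqrt(1885) - 700*sqrt(47) ≈ 47.458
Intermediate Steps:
N(q) = -2 + q (N(q) = q - 2 = -2 + q)
R = -7*sqrt(47) (R = -7*sqrt((-2 + 3) + 46) = -7*sqrt(1 + 46) = -7*sqrt(47) ≈ -47.990)
K = sqrt(1885) ≈ 43.417
K + (50 + R)**2 = sqrt(1885) + (50 - 7*sqrt(47))**2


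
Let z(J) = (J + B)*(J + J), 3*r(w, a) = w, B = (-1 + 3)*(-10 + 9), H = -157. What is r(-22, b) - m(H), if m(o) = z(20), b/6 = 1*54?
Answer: -2182/3 ≈ -727.33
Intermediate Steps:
B = -2 (B = 2*(-1) = -2)
b = 324 (b = 6*(1*54) = 6*54 = 324)
r(w, a) = w/3
z(J) = 2*J*(-2 + J) (z(J) = (J - 2)*(J + J) = (-2 + J)*(2*J) = 2*J*(-2 + J))
m(o) = 720 (m(o) = 2*20*(-2 + 20) = 2*20*18 = 720)
r(-22, b) - m(H) = (1/3)*(-22) - 1*720 = -22/3 - 720 = -2182/3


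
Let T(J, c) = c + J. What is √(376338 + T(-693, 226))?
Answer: √375871 ≈ 613.08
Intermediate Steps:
T(J, c) = J + c
√(376338 + T(-693, 226)) = √(376338 + (-693 + 226)) = √(376338 - 467) = √375871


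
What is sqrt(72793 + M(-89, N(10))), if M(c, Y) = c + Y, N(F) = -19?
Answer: sqrt(72685) ≈ 269.60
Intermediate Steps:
M(c, Y) = Y + c
sqrt(72793 + M(-89, N(10))) = sqrt(72793 + (-19 - 89)) = sqrt(72793 - 108) = sqrt(72685)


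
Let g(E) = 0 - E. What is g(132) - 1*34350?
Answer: -34482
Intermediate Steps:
g(E) = -E
g(132) - 1*34350 = -1*132 - 1*34350 = -132 - 34350 = -34482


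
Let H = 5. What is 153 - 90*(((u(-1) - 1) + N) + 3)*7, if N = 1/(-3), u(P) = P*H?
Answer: 2253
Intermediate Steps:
u(P) = 5*P (u(P) = P*5 = 5*P)
N = -⅓ ≈ -0.33333
153 - 90*(((u(-1) - 1) + N) + 3)*7 = 153 - 90*(((5*(-1) - 1) - ⅓) + 3)*7 = 153 - 90*(((-5 - 1) - ⅓) + 3)*7 = 153 - 90*((-6 - ⅓) + 3)*7 = 153 - 90*(-19/3 + 3)*7 = 153 - (-300)*7 = 153 - 90*(-70/3) = 153 + 2100 = 2253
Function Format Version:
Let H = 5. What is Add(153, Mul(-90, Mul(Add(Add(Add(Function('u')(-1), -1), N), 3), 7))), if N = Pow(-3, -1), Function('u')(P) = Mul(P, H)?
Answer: 2253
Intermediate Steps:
Function('u')(P) = Mul(5, P) (Function('u')(P) = Mul(P, 5) = Mul(5, P))
N = Rational(-1, 3) ≈ -0.33333
Add(153, Mul(-90, Mul(Add(Add(Add(Function('u')(-1), -1), N), 3), 7))) = Add(153, Mul(-90, Mul(Add(Add(Add(Mul(5, -1), -1), Rational(-1, 3)), 3), 7))) = Add(153, Mul(-90, Mul(Add(Add(Add(-5, -1), Rational(-1, 3)), 3), 7))) = Add(153, Mul(-90, Mul(Add(Add(-6, Rational(-1, 3)), 3), 7))) = Add(153, Mul(-90, Mul(Add(Rational(-19, 3), 3), 7))) = Add(153, Mul(-90, Mul(Rational(-10, 3), 7))) = Add(153, Mul(-90, Rational(-70, 3))) = Add(153, 2100) = 2253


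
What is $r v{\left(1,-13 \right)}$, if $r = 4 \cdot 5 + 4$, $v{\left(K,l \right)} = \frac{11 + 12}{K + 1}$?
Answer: $276$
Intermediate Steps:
$v{\left(K,l \right)} = \frac{23}{1 + K}$
$r = 24$ ($r = 20 + 4 = 24$)
$r v{\left(1,-13 \right)} = 24 \frac{23}{1 + 1} = 24 \cdot \frac{23}{2} = 276$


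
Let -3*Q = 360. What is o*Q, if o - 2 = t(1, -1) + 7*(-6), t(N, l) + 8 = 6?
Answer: 5040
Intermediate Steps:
t(N, l) = -2 (t(N, l) = -8 + 6 = -2)
o = -42 (o = 2 + (-2 + 7*(-6)) = 2 + (-2 - 42) = 2 - 44 = -42)
Q = -120 (Q = -⅓*360 = -120)
o*Q = -42*(-120) = 5040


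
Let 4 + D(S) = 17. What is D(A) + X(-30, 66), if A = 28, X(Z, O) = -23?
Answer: -10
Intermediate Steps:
D(S) = 13 (D(S) = -4 + 17 = 13)
D(A) + X(-30, 66) = 13 - 23 = -10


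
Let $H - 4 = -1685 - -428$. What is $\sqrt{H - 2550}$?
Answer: $i \sqrt{3803} \approx 61.668 i$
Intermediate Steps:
$H = -1253$ ($H = 4 - 1257 = -1253$)
$\sqrt{H - 2550} = \sqrt{-1253 - 2550} = \sqrt{-3803} = i \sqrt{3803}$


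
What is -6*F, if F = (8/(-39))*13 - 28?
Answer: 184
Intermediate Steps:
F = -92/3 (F = (8*(-1/39))*13 - 28 = -8/39*13 - 28 = -8/3 - 28 = -92/3 ≈ -30.667)
-6*F = -6*(-92/3) = 184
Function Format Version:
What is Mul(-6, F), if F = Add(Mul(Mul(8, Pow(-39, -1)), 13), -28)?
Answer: 184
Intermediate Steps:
F = Rational(-92, 3) (F = Add(Mul(Mul(8, Rational(-1, 39)), 13), -28) = Add(Mul(Rational(-8, 39), 13), -28) = Add(Rational(-8, 3), -28) = Rational(-92, 3) ≈ -30.667)
Mul(-6, F) = Mul(-6, Rational(-92, 3)) = 184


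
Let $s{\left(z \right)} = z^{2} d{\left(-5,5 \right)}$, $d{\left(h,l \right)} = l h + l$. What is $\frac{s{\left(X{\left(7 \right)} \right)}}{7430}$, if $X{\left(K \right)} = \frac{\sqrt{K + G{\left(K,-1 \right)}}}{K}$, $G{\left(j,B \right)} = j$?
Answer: $- \frac{4}{5201} \approx -0.00076908$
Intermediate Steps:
$d{\left(h,l \right)} = l + h l$ ($d{\left(h,l \right)} = h l + l = l + h l$)
$X{\left(K \right)} = \frac{\sqrt{2}}{\sqrt{K}}$ ($X{\left(K \right)} = \frac{\sqrt{K + K}}{K} = \frac{\sqrt{2 K}}{K} = \frac{\sqrt{2} \sqrt{K}}{K} = \frac{\sqrt{2}}{\sqrt{K}}$)
$s{\left(z \right)} = - 20 z^{2}$ ($s{\left(z \right)} = z^{2} \cdot 5 \left(1 - 5\right) = z^{2} \cdot 5 \left(-4\right) = z^{2} \left(-20\right) = - 20 z^{2}$)
$\frac{s{\left(X{\left(7 \right)} \right)}}{7430} = \frac{\left(-20\right) \left(\frac{\sqrt{2}}{\sqrt{7}}\right)^{2}}{7430} = - 20 \left(\sqrt{2} \frac{\sqrt{7}}{7}\right)^{2} \cdot \frac{1}{7430} = - 20 \left(\frac{\sqrt{14}}{7}\right)^{2} \cdot \frac{1}{7430} = \left(-20\right) \frac{2}{7} \cdot \frac{1}{7430} = \left(- \frac{40}{7}\right) \frac{1}{7430} = - \frac{4}{5201}$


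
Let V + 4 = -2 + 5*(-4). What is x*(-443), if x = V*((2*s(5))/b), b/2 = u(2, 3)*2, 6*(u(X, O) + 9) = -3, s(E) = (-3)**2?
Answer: -103662/19 ≈ -5455.9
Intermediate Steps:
s(E) = 9
u(X, O) = -19/2 (u(X, O) = -9 + (1/6)*(-3) = -9 - 1/2 = -19/2)
b = -38 (b = 2*(-19/2*2) = 2*(-19) = -38)
V = -26 (V = -4 + (-2 + 5*(-4)) = -4 + (-2 - 20) = -4 - 22 = -26)
x = 234/19 (x = -26*2*9/(-38) = -468*(-1)/38 = -26*(-9/19) = 234/19 ≈ 12.316)
x*(-443) = (234/19)*(-443) = -103662/19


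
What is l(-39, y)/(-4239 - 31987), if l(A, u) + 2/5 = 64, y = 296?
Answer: -159/90565 ≈ -0.0017556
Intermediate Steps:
l(A, u) = 318/5 (l(A, u) = -⅖ + 64 = 318/5)
l(-39, y)/(-4239 - 31987) = 318/(5*(-4239 - 31987)) = (318/5)/(-36226) = (318/5)*(-1/36226) = -159/90565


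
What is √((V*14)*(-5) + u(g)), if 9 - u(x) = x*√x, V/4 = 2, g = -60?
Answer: √(-551 + 120*I*√15) ≈ 9.215 + 25.217*I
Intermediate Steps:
V = 8 (V = 4*2 = 8)
u(x) = 9 - x^(3/2) (u(x) = 9 - x*√x = 9 - x^(3/2))
√((V*14)*(-5) + u(g)) = √((8*14)*(-5) + (9 - (-60)^(3/2))) = √(112*(-5) + (9 - (-120)*I*√15)) = √(-560 + (9 + 120*I*√15)) = √(-551 + 120*I*√15)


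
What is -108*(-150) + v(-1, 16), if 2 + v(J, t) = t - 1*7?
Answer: 16207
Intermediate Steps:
v(J, t) = -9 + t (v(J, t) = -2 + (t - 1*7) = -2 + (t - 7) = -2 + (-7 + t) = -9 + t)
-108*(-150) + v(-1, 16) = -108*(-150) + (-9 + 16) = 16200 + 7 = 16207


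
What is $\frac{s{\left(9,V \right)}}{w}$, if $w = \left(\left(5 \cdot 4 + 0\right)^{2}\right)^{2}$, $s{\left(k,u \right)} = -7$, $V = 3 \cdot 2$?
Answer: $- \frac{7}{160000} \approx -4.375 \cdot 10^{-5}$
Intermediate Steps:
$V = 6$
$w = 160000$ ($w = \left(\left(20 + 0\right)^{2}\right)^{2} = \left(20^{2}\right)^{2} = 400^{2} = 160000$)
$\frac{s{\left(9,V \right)}}{w} = - \frac{7}{160000}$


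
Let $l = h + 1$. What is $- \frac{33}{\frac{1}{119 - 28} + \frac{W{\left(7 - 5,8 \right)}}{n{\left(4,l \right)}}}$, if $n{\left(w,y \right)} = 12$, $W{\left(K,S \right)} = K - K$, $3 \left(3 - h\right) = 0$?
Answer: $-3003$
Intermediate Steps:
$h = 3$ ($h = 3 - 0 = 3 + 0 = 3$)
$W{\left(K,S \right)} = 0$
$l = 4$ ($l = 3 + 1 = 4$)
$- \frac{33}{\frac{1}{119 - 28} + \frac{W{\left(7 - 5,8 \right)}}{n{\left(4,l \right)}}} = - \frac{33}{\frac{1}{119 - 28} + \frac{0}{12}} = - \frac{33}{\frac{1}{91} + 0 \cdot \frac{1}{12}} = - \frac{33}{\frac{1}{91} + 0} = - 33 \frac{1}{\frac{1}{91}} = \left(-33\right) 91 = -3003$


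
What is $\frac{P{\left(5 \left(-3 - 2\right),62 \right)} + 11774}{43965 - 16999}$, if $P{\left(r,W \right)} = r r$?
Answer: $\frac{12399}{26966} \approx 0.4598$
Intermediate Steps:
$P{\left(r,W \right)} = r^{2}$
$\frac{P{\left(5 \left(-3 - 2\right),62 \right)} + 11774}{43965 - 16999} = \frac{\left(5 \left(-3 - 2\right)\right)^{2} + 11774}{43965 - 16999} = \frac{\left(5 \left(-5\right)\right)^{2} + 11774}{26966} = \left(\left(-25\right)^{2} + 11774\right) \frac{1}{26966} = \left(625 + 11774\right) \frac{1}{26966} = 12399 \cdot \frac{1}{26966} = \frac{12399}{26966}$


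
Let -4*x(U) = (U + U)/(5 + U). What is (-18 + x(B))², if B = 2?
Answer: 16129/49 ≈ 329.16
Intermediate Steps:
x(U) = -U/(2*(5 + U)) (x(U) = -(U + U)/(4*(5 + U)) = -2*U/(4*(5 + U)) = -U/(2*(5 + U)))
(-18 + x(B))² = (-18 - 1*2/(10 + 2*2))² = (-18 - 1*2/(10 + 4))² = (-18 - 1*2/14)² = (-18 - 1*2*1/14)² = (-18 - ⅐)² = (-127/7)² = 16129/49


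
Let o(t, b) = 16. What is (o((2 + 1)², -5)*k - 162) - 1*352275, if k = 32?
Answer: -351925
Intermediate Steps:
(o((2 + 1)², -5)*k - 162) - 1*352275 = (16*32 - 162) - 1*352275 = (512 - 162) - 352275 = 350 - 352275 = -351925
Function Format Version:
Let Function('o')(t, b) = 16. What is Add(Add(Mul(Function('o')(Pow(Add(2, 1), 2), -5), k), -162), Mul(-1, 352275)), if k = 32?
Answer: -351925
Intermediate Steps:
Add(Add(Mul(Function('o')(Pow(Add(2, 1), 2), -5), k), -162), Mul(-1, 352275)) = Add(Add(Mul(16, 32), -162), Mul(-1, 352275)) = Add(Add(512, -162), -352275) = Add(350, -352275) = -351925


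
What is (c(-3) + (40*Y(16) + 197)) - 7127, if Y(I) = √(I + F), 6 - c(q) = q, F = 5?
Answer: -6921 + 40*√21 ≈ -6737.7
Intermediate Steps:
c(q) = 6 - q
Y(I) = √(5 + I) (Y(I) = √(I + 5) = √(5 + I))
(c(-3) + (40*Y(16) + 197)) - 7127 = ((6 - 1*(-3)) + (40*√(5 + 16) + 197)) - 7127 = ((6 + 3) + (40*√21 + 197)) - 7127 = (9 + (197 + 40*√21)) - 7127 = (206 + 40*√21) - 7127 = -6921 + 40*√21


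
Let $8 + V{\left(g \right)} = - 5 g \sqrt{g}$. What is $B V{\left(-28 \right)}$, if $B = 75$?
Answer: $-600 + 21000 i \sqrt{7} \approx -600.0 + 55561.0 i$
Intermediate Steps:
$V{\left(g \right)} = -8 - 5 g^{\frac{3}{2}}$ ($V{\left(g \right)} = -8 + - 5 g \sqrt{g} = -8 - 5 g^{\frac{3}{2}}$)
$B V{\left(-28 \right)} = 75 \left(-8 - 5 \left(-28\right)^{\frac{3}{2}}\right) = 75 \left(-8 - 5 \left(- 56 i \sqrt{7}\right)\right) = 75 \left(-8 + 280 i \sqrt{7}\right) = -600 + 21000 i \sqrt{7}$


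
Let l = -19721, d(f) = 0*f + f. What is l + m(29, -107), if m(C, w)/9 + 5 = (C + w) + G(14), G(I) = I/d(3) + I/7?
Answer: -20408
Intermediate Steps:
d(f) = f (d(f) = 0 + f = f)
G(I) = 10*I/21 (G(I) = I/3 + I/7 = 10*I/21)
m(C, w) = 15 + 9*C + 9*w (m(C, w) = -45 + 9*((C + w) + (10/21)*14) = -45 + 9*((C + w) + 20/3) = -45 + 9*(20/3 + C + w) = -45 + (60 + 9*C + 9*w) = 15 + 9*C + 9*w)
l + m(29, -107) = -19721 + (15 + 9*29 + 9*(-107)) = -19721 + (15 + 261 - 963) = -19721 - 687 = -20408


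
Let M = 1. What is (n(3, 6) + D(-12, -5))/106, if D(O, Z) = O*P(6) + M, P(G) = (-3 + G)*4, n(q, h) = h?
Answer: -137/106 ≈ -1.2925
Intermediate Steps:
P(G) = -12 + 4*G
D(O, Z) = 1 + 12*O (D(O, Z) = O*(-12 + 4*6) + 1 = O*(-12 + 24) + 1 = O*12 + 1 = 12*O + 1 = 1 + 12*O)
(n(3, 6) + D(-12, -5))/106 = (6 + (1 + 12*(-12)))/106 = (6 + (1 - 144))/106 = (6 - 143)/106 = (1/106)*(-137) = -137/106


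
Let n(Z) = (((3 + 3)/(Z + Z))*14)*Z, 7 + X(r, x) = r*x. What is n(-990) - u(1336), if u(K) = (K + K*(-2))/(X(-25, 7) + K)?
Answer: 24902/577 ≈ 43.158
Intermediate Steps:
X(r, x) = -7 + r*x
u(K) = -K/(-182 + K) (u(K) = (K + K*(-2))/((-7 - 25*7) + K) = (K - 2*K)/((-7 - 175) + K) = (-K)/(-182 + K) = -K/(-182 + K))
n(Z) = 42 (n(Z) = ((6/((2*Z)))*14)*Z = ((6*(1/(2*Z)))*14)*Z = ((3/Z)*14)*Z = (42/Z)*Z = 42)
n(-990) - u(1336) = 42 - (-1)*1336/(-182 + 1336) = 42 - (-1)*1336/1154 = 42 - 1*(-668/577) = 42 + 668/577 = 24902/577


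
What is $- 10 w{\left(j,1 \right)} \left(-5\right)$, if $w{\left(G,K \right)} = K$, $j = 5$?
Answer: $50$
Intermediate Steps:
$- 10 w{\left(j,1 \right)} \left(-5\right) = \left(-10\right) 1 \left(-5\right) = \left(-10\right) \left(-5\right) = 50$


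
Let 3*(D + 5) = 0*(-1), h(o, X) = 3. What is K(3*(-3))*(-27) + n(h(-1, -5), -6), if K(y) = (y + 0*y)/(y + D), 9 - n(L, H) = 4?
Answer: -173/14 ≈ -12.357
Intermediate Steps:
n(L, H) = 5 (n(L, H) = 9 - 1*4 = 9 - 4 = 5)
D = -5 (D = -5 + (0*(-1))/3 = -5 + (1/3)*0 = -5 + 0 = -5)
K(y) = y/(-5 + y) (K(y) = (y + 0*y)/(y - 5) = (y + 0)/(-5 + y) = y/(-5 + y))
K(3*(-3))*(-27) + n(h(-1, -5), -6) = ((3*(-3))/(-5 + 3*(-3)))*(-27) + 5 = -9/(-5 - 9)*(-27) + 5 = -9/(-14)*(-27) + 5 = -9*(-1/14)*(-27) + 5 = (9/14)*(-27) + 5 = -243/14 + 5 = -173/14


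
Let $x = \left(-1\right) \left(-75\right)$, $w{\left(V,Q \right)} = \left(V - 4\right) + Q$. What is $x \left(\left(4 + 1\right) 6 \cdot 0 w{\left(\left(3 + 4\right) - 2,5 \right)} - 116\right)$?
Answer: $-8700$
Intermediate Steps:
$w{\left(V,Q \right)} = -4 + Q + V$ ($w{\left(V,Q \right)} = \left(V - 4\right) + Q = \left(-4 + V\right) + Q = -4 + Q + V$)
$x = 75$
$x \left(\left(4 + 1\right) 6 \cdot 0 w{\left(\left(3 + 4\right) - 2,5 \right)} - 116\right) = 75 \left(\left(4 + 1\right) 6 \cdot 0 \left(-4 + 5 + \left(\left(3 + 4\right) - 2\right)\right) - 116\right) = 75 \left(5 \cdot 6 \cdot 0 \left(-4 + 5 + \left(7 - 2\right)\right) - 116\right) = 75 \left(30 \cdot 0 \left(-4 + 5 + 5\right) - 116\right) = 75 \left(0 \cdot 6 - 116\right) = 75 \left(0 - 116\right) = 75 \left(-116\right) = -8700$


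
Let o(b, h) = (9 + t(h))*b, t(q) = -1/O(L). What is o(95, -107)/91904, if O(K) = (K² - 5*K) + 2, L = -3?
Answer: 22135/2389504 ≈ 0.0092634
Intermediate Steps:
O(K) = 2 + K² - 5*K
t(q) = -1/26 (t(q) = -1/(2 + (-3)² - 5*(-3)) = -1/(2 + 9 + 15) = -1/26)
o(b, h) = 233*b/26 (o(b, h) = (9 - 1/26)*b = 233*b/26)
o(95, -107)/91904 = ((233/26)*95)/91904 = (22135/26)*(1/91904) = 22135/2389504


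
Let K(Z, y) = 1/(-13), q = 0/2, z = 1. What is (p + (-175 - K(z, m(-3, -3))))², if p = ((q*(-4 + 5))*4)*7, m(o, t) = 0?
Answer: 5171076/169 ≈ 30598.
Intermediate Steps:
q = 0 (q = 0*(½) = 0)
K(Z, y) = -1/13
p = 0 (p = ((0*(-4 + 5))*4)*7 = ((0*1)*4)*7 = (0*4)*7 = 0*7 = 0)
(p + (-175 - K(z, m(-3, -3))))² = (0 + (-175 - 1*(-1/13)))² = (0 + (-175 + 1/13))² = (0 - 2274/13)² = (-2274/13)² = 5171076/169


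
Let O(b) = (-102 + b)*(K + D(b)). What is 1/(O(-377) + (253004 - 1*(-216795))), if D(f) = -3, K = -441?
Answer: 1/682475 ≈ 1.4653e-6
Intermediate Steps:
O(b) = 45288 - 444*b (O(b) = (-102 + b)*(-441 - 3) = (-102 + b)*(-444) = 45288 - 444*b)
1/(O(-377) + (253004 - 1*(-216795))) = 1/((45288 - 444*(-377)) + (253004 - 1*(-216795))) = 1/((45288 + 167388) + (253004 + 216795)) = 1/(212676 + 469799) = 1/682475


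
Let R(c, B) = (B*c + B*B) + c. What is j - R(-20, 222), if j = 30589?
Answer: -14235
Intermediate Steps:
R(c, B) = c + B² + B*c (R(c, B) = (B*c + B²) + c = (B² + B*c) + c = c + B² + B*c)
j - R(-20, 222) = 30589 - (-20 + 222² + 222*(-20)) = 30589 - (-20 + 49284 - 4440) = 30589 - 1*44824 = 30589 - 44824 = -14235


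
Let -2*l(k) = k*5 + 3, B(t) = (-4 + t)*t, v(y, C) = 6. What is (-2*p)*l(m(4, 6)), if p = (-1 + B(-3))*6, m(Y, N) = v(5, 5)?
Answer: 3960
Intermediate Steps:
m(Y, N) = 6
B(t) = t*(-4 + t)
l(k) = -3/2 - 5*k/2 (l(k) = -(k*5 + 3)/2 = -(5*k + 3)/2 = -(3 + 5*k)/2 = -3/2 - 5*k/2)
p = 120 (p = (-1 - 3*(-4 - 3))*6 = (-1 - 3*(-7))*6 = (-1 + 21)*6 = 20*6 = 120)
(-2*p)*l(m(4, 6)) = (-2*120)*(-3/2 - 5/2*6) = -240*(-3/2 - 15) = -240*(-33/2) = 3960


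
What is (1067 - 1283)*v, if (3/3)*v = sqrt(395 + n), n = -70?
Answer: -1080*sqrt(13) ≈ -3894.0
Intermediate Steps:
v = 5*sqrt(13) (v = sqrt(395 - 70) = sqrt(325) = 5*sqrt(13) ≈ 18.028)
(1067 - 1283)*v = (1067 - 1283)*(5*sqrt(13)) = -1080*sqrt(13)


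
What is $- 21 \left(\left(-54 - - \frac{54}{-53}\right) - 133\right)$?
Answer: $\frac{209265}{53} \approx 3948.4$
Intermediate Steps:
$- 21 \left(\left(-54 - - \frac{54}{-53}\right) - 133\right) = - 21 \left(\left(-54 - \left(-54\right) \left(- \frac{1}{53}\right)\right) - 133\right) = - 21 \left(\left(-54 - \frac{54}{53}\right) - 133\right) = - 21 \left(- \frac{2916}{53} - 133\right) = \left(-21\right) \left(- \frac{9965}{53}\right) = \frac{209265}{53}$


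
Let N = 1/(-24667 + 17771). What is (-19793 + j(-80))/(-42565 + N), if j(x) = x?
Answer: 137044208/293528241 ≈ 0.46689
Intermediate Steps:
N = -1/6896 (N = 1/(-6896) = -1/6896 ≈ -0.00014501)
(-19793 + j(-80))/(-42565 + N) = (-19793 - 80)/(-42565 - 1/6896) = -19873/(-293528241/6896) = -19873*(-6896/293528241) = 137044208/293528241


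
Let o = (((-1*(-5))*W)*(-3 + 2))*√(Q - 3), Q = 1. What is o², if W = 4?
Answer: -800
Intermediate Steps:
o = -20*I*√2 (o = ((-1*(-5)*4)*(-3 + 2))*√(1 - 3) = ((5*4)*(-1))*√(-2) = (20*(-1))*(I*√2) = -20*I*√2 ≈ -28.284*I)
o² = (-20*I*√2)² = -800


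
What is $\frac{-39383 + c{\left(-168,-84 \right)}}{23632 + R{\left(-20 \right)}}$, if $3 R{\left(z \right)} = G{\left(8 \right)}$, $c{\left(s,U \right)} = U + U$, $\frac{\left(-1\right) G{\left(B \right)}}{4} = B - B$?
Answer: $- \frac{39551}{23632} \approx -1.6736$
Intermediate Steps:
$G{\left(B \right)} = 0$ ($G{\left(B \right)} = - 4 \left(B - B\right) = \left(-4\right) 0 = 0$)
$c{\left(s,U \right)} = 2 U$
$R{\left(z \right)} = 0$ ($R{\left(z \right)} = \frac{1}{3} \cdot 0 = 0$)
$\frac{-39383 + c{\left(-168,-84 \right)}}{23632 + R{\left(-20 \right)}} = \frac{-39383 + 2 \left(-84\right)}{23632 + 0} = \frac{-39383 - 168}{23632} = \left(-39551\right) \frac{1}{23632} = - \frac{39551}{23632}$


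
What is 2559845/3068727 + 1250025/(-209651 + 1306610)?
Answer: 2214676826510/1122089233731 ≈ 1.9737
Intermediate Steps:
2559845/3068727 + 1250025/(-209651 + 1306610) = 2559845*(1/3068727) + 1250025/1096959 = 2559845/3068727 + 1250025*(1/1096959) = 2559845/3068727 + 416675/365653 = 2214676826510/1122089233731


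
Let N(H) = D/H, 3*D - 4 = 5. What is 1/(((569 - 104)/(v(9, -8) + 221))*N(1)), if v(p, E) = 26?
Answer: 247/1395 ≈ 0.17706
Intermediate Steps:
D = 3 (D = 4/3 + (1/3)*5 = 4/3 + 5/3 = 3)
N(H) = 3/H
1/(((569 - 104)/(v(9, -8) + 221))*N(1)) = 1/(((569 - 104)/(26 + 221))*(3/1)) = 1/((465/247)*(3*1)) = 1/((465*(1/247))*3) = 1/((465/247)*3) = 1/(1395/247) = 247/1395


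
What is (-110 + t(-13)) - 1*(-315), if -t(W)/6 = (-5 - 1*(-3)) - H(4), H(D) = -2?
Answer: 205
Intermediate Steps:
t(W) = 0 (t(W) = -6*((-5 - 1*(-3)) - 1*(-2)) = -6*((-5 + 3) + 2) = -6*(-2 + 2) = -6*0 = 0)
(-110 + t(-13)) - 1*(-315) = (-110 + 0) - 1*(-315) = -110 + 315 = 205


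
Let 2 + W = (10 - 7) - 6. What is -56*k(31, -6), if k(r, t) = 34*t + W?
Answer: 11704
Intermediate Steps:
W = -5 (W = -2 + ((10 - 7) - 6) = -2 + (3 - 6) = -2 - 3 = -5)
k(r, t) = -5 + 34*t (k(r, t) = 34*t - 5 = -5 + 34*t)
-56*k(31, -6) = -56*(-5 + 34*(-6)) = -56*(-5 - 204) = -56*(-209) = 11704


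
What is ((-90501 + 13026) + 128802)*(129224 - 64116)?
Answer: 3341798316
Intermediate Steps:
((-90501 + 13026) + 128802)*(129224 - 64116) = (-77475 + 128802)*65108 = 51327*65108 = 3341798316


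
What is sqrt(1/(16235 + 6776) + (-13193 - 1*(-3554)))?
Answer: 2*I*sqrt(1275977369327)/23011 ≈ 98.178*I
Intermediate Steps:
sqrt(1/(16235 + 6776) + (-13193 - 1*(-3554))) = sqrt(1/23011 + (-13193 + 3554)) = sqrt(1/23011 - 9639) = sqrt(-221803028/23011) = 2*I*sqrt(1275977369327)/23011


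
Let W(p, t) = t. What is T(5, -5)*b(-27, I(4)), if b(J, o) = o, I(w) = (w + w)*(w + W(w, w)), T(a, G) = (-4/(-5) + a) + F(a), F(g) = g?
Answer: 3456/5 ≈ 691.20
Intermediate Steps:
T(a, G) = 4/5 + 2*a (T(a, G) = (-4/(-5) + a) + a = (-4*(-1/5) + a) + a = (4/5 + a) + a = 4/5 + 2*a)
I(w) = 4*w**2 (I(w) = (w + w)*(w + w) = (2*w)*(2*w) = 4*w**2)
T(5, -5)*b(-27, I(4)) = (4/5 + 2*5)*(4*4**2) = (4/5 + 10)*(4*16) = (54/5)*64 = 3456/5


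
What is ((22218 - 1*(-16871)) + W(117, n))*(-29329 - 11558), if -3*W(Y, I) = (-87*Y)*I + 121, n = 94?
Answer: -14637164388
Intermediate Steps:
W(Y, I) = -121/3 + 29*I*Y (W(Y, I) = -((-87*Y)*I + 121)/3 = -(-87*I*Y + 121)/3 = -(121 - 87*I*Y)/3 = -121/3 + 29*I*Y)
((22218 - 1*(-16871)) + W(117, n))*(-29329 - 11558) = ((22218 - 1*(-16871)) + (-121/3 + 29*94*117))*(-29329 - 11558) = ((22218 + 16871) + (-121/3 + 318942))*(-40887) = (39089 + 956705/3)*(-40887) = (1073972/3)*(-40887) = -14637164388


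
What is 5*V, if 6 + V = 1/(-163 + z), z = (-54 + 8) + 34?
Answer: -1051/35 ≈ -30.029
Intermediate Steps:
z = -12 (z = -46 + 34 = -12)
V = -1051/175 (V = -6 + 1/(-163 - 12) = -6 + 1/(-175) = -6 - 1/175 = -1051/175 ≈ -6.0057)
5*V = 5*(-1051/175) = -1051/35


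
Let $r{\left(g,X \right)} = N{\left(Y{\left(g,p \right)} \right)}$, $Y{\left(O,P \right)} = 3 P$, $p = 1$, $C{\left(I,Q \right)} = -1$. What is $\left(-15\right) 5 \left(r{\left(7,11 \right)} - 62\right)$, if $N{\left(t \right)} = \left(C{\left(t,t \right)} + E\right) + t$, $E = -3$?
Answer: $4725$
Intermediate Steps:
$N{\left(t \right)} = -4 + t$ ($N{\left(t \right)} = \left(-1 - 3\right) + t = -4 + t$)
$r{\left(g,X \right)} = -1$ ($r{\left(g,X \right)} = -4 + 3 \cdot 1 = -4 + 3 = -1$)
$\left(-15\right) 5 \left(r{\left(7,11 \right)} - 62\right) = \left(-15\right) 5 \left(-1 - 62\right) = \left(-75\right) \left(-63\right) = 4725$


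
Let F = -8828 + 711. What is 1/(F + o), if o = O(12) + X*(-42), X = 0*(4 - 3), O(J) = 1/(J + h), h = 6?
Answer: -18/146105 ≈ -0.00012320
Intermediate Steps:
O(J) = 1/(6 + J) (O(J) = 1/(J + 6) = 1/(6 + J))
X = 0 (X = 0*1 = 0)
F = -8117
o = 1/18 (o = 1/(6 + 12) + 0*(-42) = 1/18 + 0 = 1/18 ≈ 0.055556)
1/(F + o) = 1/(-8117 + 1/18) = 1/(-146105/18) = -18/146105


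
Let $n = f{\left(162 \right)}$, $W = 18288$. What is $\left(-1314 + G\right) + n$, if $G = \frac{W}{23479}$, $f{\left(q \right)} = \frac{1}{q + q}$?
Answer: $- \frac{9989906753}{7607196} \approx -1313.2$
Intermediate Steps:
$f{\left(q \right)} = \frac{1}{2 q}$
$n = \frac{1}{324}$ ($n = \frac{1}{2 \cdot 162} = \frac{1}{2} \cdot \frac{1}{162} = \frac{1}{324} \approx 0.0030864$)
$G = \frac{18288}{23479} \approx 0.77891$
$\left(-1314 + G\right) + n = \left(-1314 + \frac{18288}{23479}\right) + \frac{1}{324} = - \frac{30833118}{23479} + \frac{1}{324} = - \frac{9989906753}{7607196}$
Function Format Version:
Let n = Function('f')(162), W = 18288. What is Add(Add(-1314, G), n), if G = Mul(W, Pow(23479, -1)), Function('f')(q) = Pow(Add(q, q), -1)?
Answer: Rational(-9989906753, 7607196) ≈ -1313.2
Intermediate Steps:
Function('f')(q) = Mul(Rational(1, 2), Pow(q, -1)) (Function('f')(q) = Pow(Mul(2, q), -1) = Mul(Rational(1, 2), Pow(q, -1)))
n = Rational(1, 324) (n = Mul(Rational(1, 2), Pow(162, -1)) = Mul(Rational(1, 2), Rational(1, 162)) = Rational(1, 324) ≈ 0.0030864)
G = Rational(18288, 23479) (G = Mul(18288, Pow(23479, -1)) = Mul(18288, Rational(1, 23479)) = Rational(18288, 23479) ≈ 0.77891)
Add(Add(-1314, G), n) = Add(Add(-1314, Rational(18288, 23479)), Rational(1, 324)) = Add(Rational(-30833118, 23479), Rational(1, 324)) = Rational(-9989906753, 7607196)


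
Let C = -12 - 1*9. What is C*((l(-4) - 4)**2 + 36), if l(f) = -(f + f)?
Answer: -1092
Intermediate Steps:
l(f) = -2*f
C = -21 (C = -12 - 9 = -21)
C*((l(-4) - 4)**2 + 36) = -21*((-2*(-4) - 4)**2 + 36) = -21*((8 - 4)**2 + 36) = -21*(4**2 + 36) = -21*(16 + 36) = -21*52 = -1092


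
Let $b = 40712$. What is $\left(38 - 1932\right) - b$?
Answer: $-42606$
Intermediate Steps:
$\left(38 - 1932\right) - b = \left(38 - 1932\right) - 40712 = -1894 - 40712 = -42606$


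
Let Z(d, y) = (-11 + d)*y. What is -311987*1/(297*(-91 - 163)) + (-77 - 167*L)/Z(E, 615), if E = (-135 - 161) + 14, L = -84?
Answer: 18388687309/4531183470 ≈ 4.0583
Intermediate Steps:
E = -282 (E = -296 + 14 = -282)
Z(d, y) = y*(-11 + d)
-311987*1/(297*(-91 - 163)) + (-77 - 167*L)/Z(E, 615) = -311987*1/(297*(-91 - 163)) + (-77 - 167*(-84))/((615*(-11 - 282))) = -311987/((-254*297)) + (-77 + 14028)/((615*(-293))) = -311987/(-75438) + 13951/(-180195) = -311987*(-1/75438) + 13951*(-1/180195) = 311987/75438 - 13951/180195 = 18388687309/4531183470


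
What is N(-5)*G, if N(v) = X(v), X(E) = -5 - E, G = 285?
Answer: 0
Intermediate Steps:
N(v) = -5 - v
N(-5)*G = (-5 - 1*(-5))*285 = (-5 + 5)*285 = 0*285 = 0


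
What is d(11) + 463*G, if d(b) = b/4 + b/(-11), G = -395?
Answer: -731533/4 ≈ -1.8288e+5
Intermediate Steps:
d(b) = 7*b/44 (d(b) = b*(¼) + b*(-1/11) = b/4 - b/11 = 7*b/44)
d(11) + 463*G = (7/44)*11 + 463*(-395) = 7/4 - 182885 = -731533/4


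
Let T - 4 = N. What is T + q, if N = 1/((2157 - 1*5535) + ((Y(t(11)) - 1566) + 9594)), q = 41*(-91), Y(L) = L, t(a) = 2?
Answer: -17338003/4652 ≈ -3727.0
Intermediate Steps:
q = -3731
N = 1/4652 (N = 1/((2157 - 1*5535) + ((2 - 1566) + 9594)) = 1/((2157 - 5535) + (-1564 + 9594)) = 1/(-3378 + 8030) = 1/4652 ≈ 0.00021496)
T = 18609/4652 (T = 4 + 1/4652 = 18609/4652 ≈ 4.0002)
T + q = 18609/4652 - 3731 = -17338003/4652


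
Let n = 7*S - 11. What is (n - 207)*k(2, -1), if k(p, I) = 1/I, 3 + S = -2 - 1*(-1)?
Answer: 246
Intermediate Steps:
S = -4 (S = -3 + (-2 - 1*(-1)) = -3 + (-2 + 1) = -3 - 1 = -4)
n = -39 (n = 7*(-4) - 11 = -28 - 11 = -39)
(n - 207)*k(2, -1) = (-39 - 207)/(-1) = -246*(-1) = 246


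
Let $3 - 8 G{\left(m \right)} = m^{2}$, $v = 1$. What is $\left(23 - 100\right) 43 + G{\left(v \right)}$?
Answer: $- \frac{13243}{4} \approx -3310.8$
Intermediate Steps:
$G{\left(m \right)} = \frac{3}{8} - \frac{m^{2}}{8}$
$\left(23 - 100\right) 43 + G{\left(v \right)} = \left(23 - 100\right) 43 + \left(\frac{3}{8} - \frac{1^{2}}{8}\right) = \left(-77\right) 43 + \left(\frac{3}{8} - \frac{1}{8}\right) = -3311 + \left(\frac{3}{8} - \frac{1}{8}\right) = -3311 + \frac{1}{4} = - \frac{13243}{4}$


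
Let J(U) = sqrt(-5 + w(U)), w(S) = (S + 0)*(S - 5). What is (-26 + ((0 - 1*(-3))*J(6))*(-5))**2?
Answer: 1681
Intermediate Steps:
w(S) = S*(-5 + S)
J(U) = sqrt(-5 + U*(-5 + U))
(-26 + ((0 - 1*(-3))*J(6))*(-5))**2 = (-26 + ((0 - 1*(-3))*sqrt(-5 + 6*(-5 + 6)))*(-5))**2 = (-26 + ((0 + 3)*sqrt(-5 + 6*1))*(-5))**2 = (-26 + (3*sqrt(-5 + 6))*(-5))**2 = (-26 + (3*sqrt(1))*(-5))**2 = (-26 + (3*1)*(-5))**2 = (-26 + 3*(-5))**2 = (-26 - 15)**2 = (-41)**2 = 1681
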